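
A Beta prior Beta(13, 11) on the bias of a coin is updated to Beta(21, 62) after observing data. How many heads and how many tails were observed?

8 heads and 51 tails

Under Beta–binomial conjugacy the posterior parameters are (α+s, β+f).
Match parameters: s=21−13=8, f=62−11=51.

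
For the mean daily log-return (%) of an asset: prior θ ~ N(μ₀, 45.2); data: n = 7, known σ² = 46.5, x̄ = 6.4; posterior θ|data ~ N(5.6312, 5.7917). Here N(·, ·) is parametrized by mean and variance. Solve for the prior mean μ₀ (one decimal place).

The posterior mean is a precision-weighted average: μ_n = (τ₀μ₀ + τ_data·x̄)/(τ₀+τ_data), with τ₀=1/σ₀² and τ_data=n/σ².
Here τ₀ = 1/45.2 = 0.022124 and τ_data = 7/46.5 = 0.150538, so τ_n = 0.172662.
Rearranging for μ₀: μ₀ = (μ_n·τ_n − τ_data·x̄)/τ₀ = (5.6312·0.172662 − 0.150538·6.4) / 0.022124 = 0.008851/0.022124 ≈ 0.4.

μ₀ = 0.4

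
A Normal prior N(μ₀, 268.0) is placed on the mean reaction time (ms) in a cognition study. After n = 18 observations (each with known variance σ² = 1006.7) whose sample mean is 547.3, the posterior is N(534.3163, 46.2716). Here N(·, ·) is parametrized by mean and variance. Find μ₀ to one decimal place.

With known observation variance, the Normal–Normal posterior has precision τ_n = τ₀ + n/σ² and mean μ_n = (τ₀μ₀ + (n/σ²)x̄)/τ_n.
Here τ₀ = 1/268.0 = 0.003731 and τ_data = 18/1006.7 = 0.017880, so τ_n = 0.021611.
Rearranging for μ₀: μ₀ = (μ_n·τ_n − τ_data·x̄)/τ₀ = (534.3163·0.021611 − 0.017880·547.3) / 0.003731 = 1.761386/0.003731 ≈ 472.1.

μ₀ = 472.1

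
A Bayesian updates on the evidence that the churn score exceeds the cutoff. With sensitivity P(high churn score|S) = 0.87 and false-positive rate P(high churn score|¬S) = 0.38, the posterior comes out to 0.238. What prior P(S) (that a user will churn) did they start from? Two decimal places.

In odds form, posterior odds = prior odds × likelihood ratio, so prior odds = posterior odds ÷ LR.
Posterior odds = 0.238/(1−0.238) = 0.3123. LR = 0.87/0.38 = 2.2895.
Prior odds = 0.3123/2.2895 = 0.1364, so P(S) = 0.1364/(1+0.1364) ≈ 0.12.

P(S) = 0.12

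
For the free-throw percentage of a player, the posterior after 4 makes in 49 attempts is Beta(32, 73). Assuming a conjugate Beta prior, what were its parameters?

A Beta(α, β) prior with s successes and f failures in binomial data gives a Beta(α+s, β+f) posterior.
Subtract the data counts: 32−4=28, 73−45=28.

Beta(28, 28)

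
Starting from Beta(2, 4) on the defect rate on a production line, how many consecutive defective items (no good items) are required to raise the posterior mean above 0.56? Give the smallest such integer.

After k defective items and 0 good items the posterior is Beta(2+k, 4), with mean (2+k)/(2+4+k).
Set (2+k)/(6+k) > 0.56 and solve: k > (0.56·6 − 2)/(1 − 0.56) = 3.091.
The smallest integer exceeding 3.091 is 4.

k = 4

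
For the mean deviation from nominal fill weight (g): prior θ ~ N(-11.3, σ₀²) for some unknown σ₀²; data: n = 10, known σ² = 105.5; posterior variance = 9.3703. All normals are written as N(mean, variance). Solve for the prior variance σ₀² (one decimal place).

For the Normal–Normal model with known σ², precisions add: τ_n = τ₀ + n/σ².
So 1/σ₀² = 1/9.3703 − 10/105.5 = 0.106720 − 0.094787 = 0.011933.
Hence σ₀² = 1/0.011933 ≈ 83.8.

σ₀² = 83.8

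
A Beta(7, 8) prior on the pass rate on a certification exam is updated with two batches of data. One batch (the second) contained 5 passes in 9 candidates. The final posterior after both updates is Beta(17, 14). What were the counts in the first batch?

Because Beta–binomial updating is additive in the counts, the combined data contributed (α_post−α_prior, β_post−β_prior) successes and failures.
Total across both batches: 17−7=10 passes, 14−8=6 failures.
Subtract the second batch: 10−5=5 passes and 6−4=2 failures.

5 passes and 2 failures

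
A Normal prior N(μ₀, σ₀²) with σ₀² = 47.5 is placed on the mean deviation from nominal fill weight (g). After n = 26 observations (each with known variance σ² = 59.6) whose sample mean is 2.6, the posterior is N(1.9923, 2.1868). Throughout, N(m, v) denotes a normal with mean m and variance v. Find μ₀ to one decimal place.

μ₀ = -10.6

The posterior mean is a precision-weighted average: μ_n = (τ₀μ₀ + τ_data·x̄)/(τ₀+τ_data), with τ₀=1/σ₀² and τ_data=n/σ².
Here τ₀ = 1/47.5 = 0.021053 and τ_data = 26/59.6 = 0.436242, so τ_n = 0.457295.
Rearranging for μ₀: μ₀ = (μ_n·τ_n − τ_data·x̄)/τ₀ = (1.9923·0.457295 − 0.436242·2.6) / 0.021053 = -0.223160/0.021053 ≈ -10.6.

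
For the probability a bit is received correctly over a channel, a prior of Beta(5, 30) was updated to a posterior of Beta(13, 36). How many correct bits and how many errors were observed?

A Beta(α, β) prior with s successes and f failures in binomial data gives a Beta(α+s, β+f) posterior.
Match parameters: s=13−5=8, f=36−30=6.

8 correct bits and 6 errors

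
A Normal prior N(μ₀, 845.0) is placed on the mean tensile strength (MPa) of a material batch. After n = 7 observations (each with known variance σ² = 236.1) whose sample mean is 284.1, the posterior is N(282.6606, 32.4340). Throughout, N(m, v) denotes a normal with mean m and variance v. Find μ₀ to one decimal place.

With known observation variance, the Normal–Normal posterior has precision τ_n = τ₀ + n/σ² and mean μ_n = (τ₀μ₀ + (n/σ²)x̄)/τ_n.
Here τ₀ = 1/845.0 = 0.001183 and τ_data = 7/236.1 = 0.029648, so τ_n = 0.030831.
Rearranging for μ₀: μ₀ = (μ_n·τ_n − τ_data·x̄)/τ₀ = (282.6606·0.030831 − 0.029648·284.1) / 0.001183 = 0.291712/0.001183 ≈ 246.6.

μ₀ = 246.6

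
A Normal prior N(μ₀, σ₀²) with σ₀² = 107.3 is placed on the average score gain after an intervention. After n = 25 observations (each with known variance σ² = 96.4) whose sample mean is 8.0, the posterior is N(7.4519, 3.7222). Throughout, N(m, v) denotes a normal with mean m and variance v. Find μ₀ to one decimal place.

The posterior mean is a precision-weighted average: μ_n = (τ₀μ₀ + τ_data·x̄)/(τ₀+τ_data), with τ₀=1/σ₀² and τ_data=n/σ².
Here τ₀ = 1/107.3 = 0.009320 and τ_data = 25/96.4 = 0.259336, so τ_n = 0.268656.
Rearranging for μ₀: μ₀ = (μ_n·τ_n − τ_data·x̄)/τ₀ = (7.4519·0.268656 − 0.259336·8.0) / 0.009320 = -0.072690/0.009320 ≈ -7.8.

μ₀ = -7.8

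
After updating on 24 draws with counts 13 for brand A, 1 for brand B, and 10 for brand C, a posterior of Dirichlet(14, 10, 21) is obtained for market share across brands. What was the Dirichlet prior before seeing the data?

For a Dirichlet(α) prior with multinomial counts c, the posterior is Dirichlet(α + c) componentwise.
Subtract each count from the matching posterior parameter: 14−13=1, 10−1=9, 21−10=11.

Dirichlet(1, 9, 11)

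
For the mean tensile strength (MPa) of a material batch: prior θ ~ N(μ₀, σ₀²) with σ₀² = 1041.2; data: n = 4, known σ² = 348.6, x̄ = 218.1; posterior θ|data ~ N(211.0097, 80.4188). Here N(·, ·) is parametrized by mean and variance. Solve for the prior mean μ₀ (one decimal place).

With known observation variance, the Normal–Normal posterior has precision τ_n = τ₀ + n/σ² and mean μ_n = (τ₀μ₀ + (n/σ²)x̄)/τ_n.
Here τ₀ = 1/1041.2 = 0.000960 and τ_data = 4/348.6 = 0.011474, so τ_n = 0.012434.
Rearranging for μ₀: μ₀ = (μ_n·τ_n − τ_data·x̄)/τ₀ = (211.0097·0.012434 − 0.011474·218.1) / 0.000960 = 0.121215/0.000960 ≈ 126.3.

μ₀ = 126.3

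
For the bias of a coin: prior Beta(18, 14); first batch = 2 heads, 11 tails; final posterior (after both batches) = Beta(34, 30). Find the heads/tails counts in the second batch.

14 heads and 5 tails

Because Beta–binomial updating is additive in the counts, the combined data contributed (α_post−α_prior, β_post−β_prior) successes and failures.
Total across both batches: 34−18=16 heads, 30−14=16 tails.
Subtract the first batch: 16−2=14 heads and 16−11=5 tails.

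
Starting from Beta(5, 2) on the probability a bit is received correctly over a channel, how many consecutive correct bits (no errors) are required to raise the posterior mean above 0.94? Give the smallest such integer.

k = 27

After k correct bits and 0 errors the posterior is Beta(5+k, 2), with mean (5+k)/(5+2+k).
Set (5+k)/(7+k) > 0.94 and solve: k > (0.94·7 − 5)/(1 − 0.94) = 26.333.
The smallest integer exceeding 26.333 is 27, and checking k=27: (32)/(34) = 0.9412 > 0.94.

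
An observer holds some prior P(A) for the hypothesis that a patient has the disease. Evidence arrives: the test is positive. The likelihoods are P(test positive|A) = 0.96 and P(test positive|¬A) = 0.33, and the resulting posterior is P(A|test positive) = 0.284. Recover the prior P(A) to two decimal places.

P(A) = 0.12

Bayes' rule in odds form gives O(A|E) = O(A)·[P(E|A)/P(E|¬A)], hence O(A) = O(A|E)/LR.
Posterior odds = 0.284/(1−0.284) = 0.3966. LR = 0.96/0.33 = 2.9091.
Prior odds = 0.3966/2.9091 = 0.1363, so P(A) = 0.1363/(1+0.1363) ≈ 0.12.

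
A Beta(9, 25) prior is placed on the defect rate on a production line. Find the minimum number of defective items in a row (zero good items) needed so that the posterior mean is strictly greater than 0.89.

After k defective items and 0 good items the posterior is Beta(9+k, 25), with mean (9+k)/(9+25+k).
Set (9+k)/(34+k) > 0.89 and solve: k > (0.89·34 − 9)/(1 − 0.89) = 193.273.
The smallest integer exceeding 193.273 is 194.

k = 194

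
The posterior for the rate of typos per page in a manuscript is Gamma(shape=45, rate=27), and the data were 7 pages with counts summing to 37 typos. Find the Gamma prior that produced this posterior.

Gamma(shape=8, rate=20)

A Gamma(α, β) prior (rate parametrization) on a Poisson rate with n observations summing to S gives posterior Gamma(α+S, β+n).
So α = 45 − 37 = 8 and β = 27 − 7 = 20.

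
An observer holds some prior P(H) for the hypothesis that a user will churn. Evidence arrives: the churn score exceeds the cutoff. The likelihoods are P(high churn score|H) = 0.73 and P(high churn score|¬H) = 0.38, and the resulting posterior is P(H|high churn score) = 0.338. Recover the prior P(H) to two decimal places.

P(H) = 0.21

In odds form, posterior odds = prior odds × likelihood ratio, so prior odds = posterior odds ÷ LR.
Posterior odds = 0.338/(1−0.338) = 0.5106. LR = 0.73/0.38 = 1.9211.
Prior odds = 0.5106/1.9211 = 0.2658, so P(H) = 0.2658/(1+0.2658) ≈ 0.21.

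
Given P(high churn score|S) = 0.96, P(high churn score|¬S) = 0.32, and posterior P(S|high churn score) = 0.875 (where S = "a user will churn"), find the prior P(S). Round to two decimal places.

P(S) = 0.70

Bayes' rule in odds form gives O(S|E) = O(S)·[P(E|S)/P(E|¬S)], hence O(S) = O(S|E)/LR.
Posterior odds = 0.875/(1−0.875) = 7.0000. LR = 0.96/0.32 = 3.0000.
Prior odds = 7.0000/3.0000 = 2.3333, so P(S) = 2.3333/(1+2.3333) ≈ 0.70.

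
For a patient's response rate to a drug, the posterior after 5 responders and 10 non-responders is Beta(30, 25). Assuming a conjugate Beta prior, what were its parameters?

Under Beta–binomial conjugacy the posterior parameters are (a+s, b+f).
Subtract the data counts: 30−5=25, 25−10=15.

Beta(25, 15)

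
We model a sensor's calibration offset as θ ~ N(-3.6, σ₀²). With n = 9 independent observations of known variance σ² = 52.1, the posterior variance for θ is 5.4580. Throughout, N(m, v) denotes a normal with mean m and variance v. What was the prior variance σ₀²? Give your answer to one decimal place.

For the Normal–Normal model with known σ², precisions add: τ_n = τ₀ + n/σ².
So 1/σ₀² = 1/5.4580 − 9/52.1 = 0.183217 − 0.172745 = 0.010472.
Hence σ₀² = 1/0.010472 ≈ 95.5.

σ₀² = 95.5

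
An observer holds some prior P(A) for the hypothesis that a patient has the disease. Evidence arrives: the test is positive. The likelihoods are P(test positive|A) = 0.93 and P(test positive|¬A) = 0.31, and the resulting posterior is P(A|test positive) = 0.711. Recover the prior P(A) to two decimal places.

In odds form, posterior odds = prior odds × likelihood ratio, so prior odds = posterior odds ÷ LR.
Posterior odds = 0.711/(1−0.711) = 2.4602. LR = 0.93/0.31 = 3.0000.
Prior odds = 2.4602/3.0000 = 0.8201, so P(A) = 0.8201/(1+0.8201) ≈ 0.45.

P(A) = 0.45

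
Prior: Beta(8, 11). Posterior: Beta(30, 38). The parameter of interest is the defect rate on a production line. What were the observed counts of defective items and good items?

22 defective items and 27 good items

A Beta(a, b) prior with s successes and f failures in binomial data gives a Beta(a+s, b+f) posterior.
So s = 30 − 8 = 22 and f = 38 − 11 = 27.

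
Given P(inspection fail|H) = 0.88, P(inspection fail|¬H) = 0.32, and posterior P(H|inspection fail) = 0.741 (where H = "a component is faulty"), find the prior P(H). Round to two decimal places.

P(H) = 0.51

In odds form, posterior odds = prior odds × likelihood ratio, so prior odds = posterior odds ÷ LR.
Posterior odds = 0.741/(1−0.741) = 2.8610. LR = 0.88/0.32 = 2.7500.
Prior odds = 2.8610/2.7500 = 1.0404, so P(H) = 1.0404/(1+1.0404) ≈ 0.51.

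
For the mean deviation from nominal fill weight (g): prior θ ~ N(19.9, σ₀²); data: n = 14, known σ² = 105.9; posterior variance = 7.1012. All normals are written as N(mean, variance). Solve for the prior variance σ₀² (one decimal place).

Posterior precision equals prior precision plus data precision: 1/σ_n² = 1/σ₀² + n/σ².
So 1/σ₀² = 1/7.1012 − 14/105.9 = 0.140821 − 0.132200 = 0.008621.
Hence σ₀² = 1/0.008621 ≈ 116.0.

σ₀² = 116.0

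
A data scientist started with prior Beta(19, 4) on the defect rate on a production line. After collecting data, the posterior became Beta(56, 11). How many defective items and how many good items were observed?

A Beta(α, β) prior with s successes and f failures in binomial data gives a Beta(α+s, β+f) posterior.
So s = 56 − 19 = 37 and f = 11 − 4 = 7.

37 defective items and 7 good items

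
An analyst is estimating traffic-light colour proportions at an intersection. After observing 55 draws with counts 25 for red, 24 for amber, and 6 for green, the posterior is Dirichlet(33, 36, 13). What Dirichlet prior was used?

Dirichlet(8, 12, 7)

For a Dirichlet(α) prior with multinomial counts c, the posterior is Dirichlet(α + c) componentwise.
Subtract each count from the matching posterior parameter: 33−25=8, 36−24=12, 13−6=7.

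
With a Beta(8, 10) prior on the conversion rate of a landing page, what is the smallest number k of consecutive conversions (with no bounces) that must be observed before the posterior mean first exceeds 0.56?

After k conversions and 0 bounces the posterior is Beta(8+k, 10), with mean (8+k)/(8+10+k).
Set (8+k)/(18+k) > 0.56 and solve: k > (0.56·18 − 8)/(1 − 0.56) = 4.727.
The smallest integer exceeding 4.727 is 5.

k = 5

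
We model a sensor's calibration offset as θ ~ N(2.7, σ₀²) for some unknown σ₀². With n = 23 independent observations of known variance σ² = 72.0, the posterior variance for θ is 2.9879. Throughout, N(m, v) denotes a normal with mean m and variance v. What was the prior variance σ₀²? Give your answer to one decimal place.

Posterior precision equals prior precision plus data precision: 1/σ_n² = 1/σ₀² + n/σ².
So 1/σ₀² = 1/2.9879 − 23/72.0 = 0.334683 − 0.319444 = 0.015239.
Hence σ₀² = 1/0.015239 ≈ 65.6.

σ₀² = 65.6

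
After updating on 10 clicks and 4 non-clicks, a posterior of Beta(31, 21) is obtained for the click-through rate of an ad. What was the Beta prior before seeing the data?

Beta(21, 17)

Beta is conjugate to the binomial likelihood: posterior = Beta(α+s, β+f).
Subtract the data counts: 31−10=21, 21−4=17.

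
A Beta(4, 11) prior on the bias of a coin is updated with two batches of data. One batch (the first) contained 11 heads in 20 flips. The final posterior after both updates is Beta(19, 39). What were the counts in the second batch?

4 heads and 19 tails

Sequential conjugate updates are equivalent to a single update on the pooled data, so total successes = posterior α − prior α and total failures = posterior β − prior β.
Total across both batches: 19−4=15 heads, 39−11=28 tails.
Subtract the first batch: 15−11=4 heads and 28−9=19 tails.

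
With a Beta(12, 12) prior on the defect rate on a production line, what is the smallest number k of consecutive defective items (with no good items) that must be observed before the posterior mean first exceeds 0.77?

After k defective items and 0 good items the posterior is Beta(12+k, 12), with mean (12+k)/(12+12+k).
Set (12+k)/(24+k) > 0.77 and solve: k > (0.77·24 − 12)/(1 − 0.77) = 28.174.
The smallest integer exceeding 28.174 is 29, and checking k=29: (41)/(53) = 0.7736 > 0.77.

k = 29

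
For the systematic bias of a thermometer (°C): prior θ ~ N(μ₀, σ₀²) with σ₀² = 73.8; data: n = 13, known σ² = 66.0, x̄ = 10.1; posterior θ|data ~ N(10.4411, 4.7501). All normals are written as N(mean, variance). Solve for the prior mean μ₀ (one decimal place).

The posterior mean is a precision-weighted average: μ_n = (τ₀μ₀ + τ_data·x̄)/(τ₀+τ_data), with τ₀=1/σ₀² and τ_data=n/σ².
Here τ₀ = 1/73.8 = 0.013550 and τ_data = 13/66.0 = 0.196970, so τ_n = 0.210520.
Rearranging for μ₀: μ₀ = (μ_n·τ_n − τ_data·x̄)/τ₀ = (10.4411·0.210520 − 0.196970·10.1) / 0.013550 = 0.208663/0.013550 ≈ 15.4.

μ₀ = 15.4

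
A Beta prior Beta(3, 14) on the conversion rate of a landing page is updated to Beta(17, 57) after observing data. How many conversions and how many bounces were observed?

Beta is conjugate to the binomial likelihood: posterior = Beta(a+s, b+f).
Match parameters: s=17−3=14, f=57−14=43.

14 conversions and 43 bounces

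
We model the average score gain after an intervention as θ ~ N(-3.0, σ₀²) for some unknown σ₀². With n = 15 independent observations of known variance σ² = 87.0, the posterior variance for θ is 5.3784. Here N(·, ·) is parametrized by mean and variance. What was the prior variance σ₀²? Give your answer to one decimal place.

Posterior precision equals prior precision plus data precision: 1/σ_n² = 1/σ₀² + n/σ².
So 1/σ₀² = 1/5.3784 − 15/87.0 = 0.185929 − 0.172414 = 0.013515.
Hence σ₀² = 1/0.013515 ≈ 74.0.

σ₀² = 74.0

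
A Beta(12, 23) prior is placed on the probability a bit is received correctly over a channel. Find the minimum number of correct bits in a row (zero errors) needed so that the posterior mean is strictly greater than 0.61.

k = 24

After k correct bits and 0 errors the posterior is Beta(12+k, 23), with mean (12+k)/(12+23+k).
Set (12+k)/(35+k) > 0.61 and solve: k > (0.61·35 − 12)/(1 − 0.61) = 23.974.
The smallest integer exceeding 23.974 is 24, and checking k=24: (36)/(59) = 0.6102 > 0.61.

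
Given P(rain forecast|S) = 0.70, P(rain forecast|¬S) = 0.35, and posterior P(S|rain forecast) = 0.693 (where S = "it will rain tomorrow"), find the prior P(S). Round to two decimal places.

In odds form, posterior odds = prior odds × likelihood ratio, so prior odds = posterior odds ÷ LR.
Posterior odds = 0.693/(1−0.693) = 2.2573. LR = 0.70/0.35 = 2.0000.
Prior odds = 2.2573/2.0000 = 1.1286, so P(S) = 1.1286/(1+1.1286) ≈ 0.53.

P(S) = 0.53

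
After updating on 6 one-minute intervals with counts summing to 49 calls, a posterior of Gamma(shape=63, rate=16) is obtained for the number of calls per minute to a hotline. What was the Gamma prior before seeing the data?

Gamma(shape=14, rate=10)

A Gamma(α, β) prior (rate parametrization) on a Poisson rate with n observations summing to S gives posterior Gamma(α+S, β+n).
So α = 63 − 49 = 14 and β = 16 − 6 = 10.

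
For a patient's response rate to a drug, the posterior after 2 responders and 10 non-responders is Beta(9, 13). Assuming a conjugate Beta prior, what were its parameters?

Beta(7, 3)

A Beta(a, b) prior with s successes and f failures in binomial data gives a Beta(a+s, b+f) posterior.
So a = 9 − 2 = 7 and b = 13 − 10 = 3.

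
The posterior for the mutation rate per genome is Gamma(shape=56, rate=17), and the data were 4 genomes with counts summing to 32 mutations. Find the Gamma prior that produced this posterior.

Gamma–Poisson conjugacy: posterior shape = α + Σxᵢ, posterior rate = β + n.
So α = 56 − 32 = 24 and β = 17 − 4 = 13.

Gamma(shape=24, rate=13)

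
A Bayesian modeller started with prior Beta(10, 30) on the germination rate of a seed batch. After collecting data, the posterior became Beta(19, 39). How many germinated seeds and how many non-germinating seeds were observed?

Beta is conjugate to the binomial likelihood: posterior = Beta(a+s, b+f).
Match parameters: s=19−10=9, f=39−30=9.

9 germinated seeds and 9 non-germinating seeds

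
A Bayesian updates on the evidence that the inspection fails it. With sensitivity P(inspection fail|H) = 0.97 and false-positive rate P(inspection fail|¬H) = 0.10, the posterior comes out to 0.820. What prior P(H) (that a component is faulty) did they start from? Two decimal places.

Bayes' rule in odds form gives O(H|E) = O(H)·[P(E|H)/P(E|¬H)], hence O(H) = O(H|E)/LR.
Posterior odds = 0.820/(1−0.820) = 4.5556. LR = 0.97/0.10 = 9.7000.
Prior odds = 4.5556/9.7000 = 0.4696, so P(H) = 0.4696/(1+0.4696) ≈ 0.32.

P(H) = 0.32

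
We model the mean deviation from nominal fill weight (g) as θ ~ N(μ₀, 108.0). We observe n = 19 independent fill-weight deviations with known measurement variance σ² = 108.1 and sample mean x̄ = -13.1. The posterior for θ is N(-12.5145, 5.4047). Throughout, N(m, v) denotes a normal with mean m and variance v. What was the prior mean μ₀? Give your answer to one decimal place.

μ₀ = -1.4

With known observation variance, the Normal–Normal posterior has precision τ_n = τ₀ + n/σ² and mean μ_n = (τ₀μ₀ + (n/σ²)x̄)/τ_n.
Here τ₀ = 1/108.0 = 0.009259 and τ_data = 19/108.1 = 0.175763, so τ_n = 0.185022.
Rearranging for μ₀: μ₀ = (μ_n·τ_n − τ_data·x̄)/τ₀ = (-12.5145·0.185022 − 0.175763·-13.1) / 0.009259 = -0.012963/0.009259 ≈ -1.4.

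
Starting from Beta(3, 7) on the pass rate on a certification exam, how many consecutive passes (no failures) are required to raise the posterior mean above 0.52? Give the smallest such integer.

After k passes and 0 failures the posterior is Beta(3+k, 7), with mean (3+k)/(3+7+k).
Set (3+k)/(10+k) > 0.52 and solve: k > (0.52·10 − 3)/(1 − 0.52) = 4.583.
The smallest integer exceeding 4.583 is 5, and checking k=5: (8)/(15) = 0.5333 > 0.52.

k = 5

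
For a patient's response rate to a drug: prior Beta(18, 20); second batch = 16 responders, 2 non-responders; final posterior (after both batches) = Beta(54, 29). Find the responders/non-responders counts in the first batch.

20 responders and 7 non-responders

Because Beta–binomial updating is additive in the counts, the combined data contributed (α_post−α_prior, β_post−β_prior) successes and failures.
Total across both batches: 54−18=36 responders, 29−20=9 non-responders.
Subtract the second batch: 36−16=20 responders and 9−2=7 non-responders.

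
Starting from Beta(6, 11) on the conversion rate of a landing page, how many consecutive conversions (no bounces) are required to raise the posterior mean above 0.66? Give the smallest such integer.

k = 16

After k conversions and 0 bounces the posterior is Beta(6+k, 11), with mean (6+k)/(6+11+k).
Set (6+k)/(17+k) > 0.66 and solve: k > (0.66·17 − 6)/(1 − 0.66) = 15.353.
The smallest integer exceeding 15.353 is 16, and checking k=16: (22)/(33) = 0.6667 > 0.66.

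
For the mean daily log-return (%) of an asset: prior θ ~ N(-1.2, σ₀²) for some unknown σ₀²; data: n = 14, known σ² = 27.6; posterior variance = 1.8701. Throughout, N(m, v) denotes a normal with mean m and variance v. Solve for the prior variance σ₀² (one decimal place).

σ₀² = 36.4

For the Normal–Normal model with known σ², precisions add: τ_n = τ₀ + n/σ².
So 1/σ₀² = 1/1.8701 − 14/27.6 = 0.534731 − 0.507246 = 0.027485.
Hence σ₀² = 1/0.027485 ≈ 36.4.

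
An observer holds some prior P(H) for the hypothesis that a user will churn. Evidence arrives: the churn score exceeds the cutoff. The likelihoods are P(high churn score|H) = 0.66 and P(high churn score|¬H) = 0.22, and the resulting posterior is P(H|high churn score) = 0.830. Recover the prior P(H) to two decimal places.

In odds form, posterior odds = prior odds × likelihood ratio, so prior odds = posterior odds ÷ LR.
Posterior odds = 0.830/(1−0.830) = 4.8824. LR = 0.66/0.22 = 3.0000.
Prior odds = 4.8824/3.0000 = 1.6275, so P(H) = 1.6275/(1+1.6275) ≈ 0.62.

P(H) = 0.62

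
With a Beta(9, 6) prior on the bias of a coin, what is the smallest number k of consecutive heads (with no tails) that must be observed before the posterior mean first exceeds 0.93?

k = 71

After k heads and 0 tails the posterior is Beta(9+k, 6), with mean (9+k)/(9+6+k).
Set (9+k)/(15+k) > 0.93 and solve: k > (0.93·15 − 9)/(1 − 0.93) = 70.714.
The smallest integer exceeding 70.714 is 71, and checking k=71: (80)/(86) = 0.9302 > 0.93.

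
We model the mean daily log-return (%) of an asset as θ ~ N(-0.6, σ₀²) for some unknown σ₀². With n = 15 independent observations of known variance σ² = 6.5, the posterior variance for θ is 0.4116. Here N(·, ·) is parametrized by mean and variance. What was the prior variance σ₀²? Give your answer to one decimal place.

σ₀² = 8.2

For the Normal–Normal model with known σ², precisions add: τ_n = τ₀ + n/σ².
So 1/σ₀² = 1/0.4116 − 15/6.5 = 2.429543 − 2.307692 = 0.121851.
Hence σ₀² = 1/0.121851 ≈ 8.2.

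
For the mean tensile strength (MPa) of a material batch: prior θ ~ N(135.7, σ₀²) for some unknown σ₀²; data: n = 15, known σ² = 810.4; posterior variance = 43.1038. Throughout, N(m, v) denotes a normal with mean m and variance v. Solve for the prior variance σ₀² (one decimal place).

For the Normal–Normal model with known σ², precisions add: τ_n = τ₀ + n/σ².
So 1/σ₀² = 1/43.1038 − 15/810.4 = 0.023200 − 0.018509 = 0.004691.
Hence σ₀² = 1/0.004691 ≈ 213.2.

σ₀² = 213.2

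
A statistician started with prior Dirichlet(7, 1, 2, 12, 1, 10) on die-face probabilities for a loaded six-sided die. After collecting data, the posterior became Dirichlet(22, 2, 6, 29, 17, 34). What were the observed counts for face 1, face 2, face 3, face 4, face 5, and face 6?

counts (15, 1, 4, 17, 16, 24)

For a Dirichlet(α) prior with multinomial counts c, the posterior is Dirichlet(α + c) componentwise.
Counts are posterior − prior componentwise: 22−7=15, 2−1=1, 6−2=4, 29−12=17, 17−1=16, 34−10=24.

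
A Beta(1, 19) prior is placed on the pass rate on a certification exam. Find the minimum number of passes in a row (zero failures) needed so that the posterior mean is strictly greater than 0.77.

k = 63

After k passes and 0 failures the posterior is Beta(1+k, 19), with mean (1+k)/(1+19+k).
Set (1+k)/(20+k) > 0.77 and solve: k > (0.77·20 − 1)/(1 − 0.77) = 62.609.
The smallest integer exceeding 62.609 is 63.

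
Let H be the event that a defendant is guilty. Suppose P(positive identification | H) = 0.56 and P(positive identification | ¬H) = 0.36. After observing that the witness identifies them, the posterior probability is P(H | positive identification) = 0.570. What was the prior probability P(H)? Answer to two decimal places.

P(H) = 0.46

Bayes' rule in odds form gives O(H|E) = O(H)·[P(E|H)/P(E|¬H)], hence O(H) = O(H|E)/LR.
Posterior odds = 0.570/(1−0.570) = 1.3256. LR = 0.56/0.36 = 1.5556.
Prior odds = 1.3256/1.5556 = 0.8521, so P(H) = 0.8521/(1+0.8521) ≈ 0.46.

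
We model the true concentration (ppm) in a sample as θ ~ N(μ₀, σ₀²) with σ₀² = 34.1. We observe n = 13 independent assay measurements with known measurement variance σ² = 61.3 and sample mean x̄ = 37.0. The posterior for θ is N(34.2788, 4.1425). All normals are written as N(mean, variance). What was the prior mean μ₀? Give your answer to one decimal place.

With known observation variance, the Normal–Normal posterior has precision τ_n = τ₀ + n/σ² and mean μ_n = (τ₀μ₀ + (n/σ²)x̄)/τ_n.
Here τ₀ = 1/34.1 = 0.029326 and τ_data = 13/61.3 = 0.212072, so τ_n = 0.241398.
Rearranging for μ₀: μ₀ = (μ_n·τ_n − τ_data·x̄)/τ₀ = (34.2788·0.241398 − 0.212072·37.0) / 0.029326 = 0.428170/0.029326 ≈ 14.6.

μ₀ = 14.6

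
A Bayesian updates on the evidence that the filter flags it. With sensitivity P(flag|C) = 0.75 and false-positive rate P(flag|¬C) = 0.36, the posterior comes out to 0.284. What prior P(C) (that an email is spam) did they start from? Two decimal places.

P(C) = 0.16

In odds form, posterior odds = prior odds × likelihood ratio, so prior odds = posterior odds ÷ LR.
Posterior odds = 0.284/(1−0.284) = 0.3966. LR = 0.75/0.36 = 2.0833.
Prior odds = 0.3966/2.0833 = 0.1904, so P(C) = 0.1904/(1+0.1904) ≈ 0.16.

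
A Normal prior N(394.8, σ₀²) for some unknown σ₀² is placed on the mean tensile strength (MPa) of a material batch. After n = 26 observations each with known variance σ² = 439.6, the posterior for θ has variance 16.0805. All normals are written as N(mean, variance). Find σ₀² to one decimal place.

σ₀² = 328.7

For the Normal–Normal model with known σ², precisions add: τ_n = τ₀ + n/σ².
So 1/σ₀² = 1/16.0805 − 26/439.6 = 0.062187 − 0.059145 = 0.003042.
Hence σ₀² = 1/0.003042 ≈ 328.7.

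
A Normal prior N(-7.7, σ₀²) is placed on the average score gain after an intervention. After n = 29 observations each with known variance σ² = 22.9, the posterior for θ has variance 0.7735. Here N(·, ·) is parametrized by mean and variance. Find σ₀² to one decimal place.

Posterior precision equals prior precision plus data precision: 1/σ_n² = 1/σ₀² + n/σ².
So 1/σ₀² = 1/0.7735 − 29/22.9 = 1.292825 − 1.266376 = 0.026449.
Hence σ₀² = 1/0.026449 ≈ 37.8.

σ₀² = 37.8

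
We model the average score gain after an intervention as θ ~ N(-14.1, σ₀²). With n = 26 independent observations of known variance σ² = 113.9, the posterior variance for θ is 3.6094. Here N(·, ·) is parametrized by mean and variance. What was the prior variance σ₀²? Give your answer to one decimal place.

σ₀² = 20.5

For the Normal–Normal model with known σ², precisions add: τ_n = τ₀ + n/σ².
So 1/σ₀² = 1/3.6094 − 26/113.9 = 0.277054 − 0.228270 = 0.048784.
Hence σ₀² = 1/0.048784 ≈ 20.5.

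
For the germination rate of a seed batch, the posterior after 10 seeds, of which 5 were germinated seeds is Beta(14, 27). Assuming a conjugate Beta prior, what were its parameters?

Beta(9, 22)

Under Beta–binomial conjugacy the posterior parameters are (α+s, β+f).
So α = 14 − 5 = 9 and β = 27 − 5 = 22.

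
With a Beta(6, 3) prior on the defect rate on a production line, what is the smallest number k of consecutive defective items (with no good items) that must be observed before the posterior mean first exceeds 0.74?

k = 3

After k defective items and 0 good items the posterior is Beta(6+k, 3), with mean (6+k)/(6+3+k).
Set (6+k)/(9+k) > 0.74 and solve: k > (0.74·9 − 6)/(1 − 0.74) = 2.538.
The smallest integer exceeding 2.538 is 3, and checking k=3: (9)/(12) = 0.7500 > 0.74.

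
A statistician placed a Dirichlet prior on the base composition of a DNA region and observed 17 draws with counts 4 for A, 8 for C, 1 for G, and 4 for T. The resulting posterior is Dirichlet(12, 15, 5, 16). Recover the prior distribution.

Dirichlet(8, 7, 4, 12)

For a Dirichlet(α) prior with multinomial counts c, the posterior is Dirichlet(α + c) componentwise.
Subtract each count from the matching posterior parameter: 12−4=8, 15−8=7, 5−1=4, 16−4=12.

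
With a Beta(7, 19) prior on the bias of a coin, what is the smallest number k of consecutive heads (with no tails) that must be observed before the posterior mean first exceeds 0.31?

After k heads and 0 tails the posterior is Beta(7+k, 19), with mean (7+k)/(7+19+k).
Set (7+k)/(26+k) > 0.31 and solve: k > (0.31·26 − 7)/(1 − 0.31) = 1.536.
The smallest integer exceeding 1.536 is 2, and checking k=2: (9)/(28) = 0.3214 > 0.31.

k = 2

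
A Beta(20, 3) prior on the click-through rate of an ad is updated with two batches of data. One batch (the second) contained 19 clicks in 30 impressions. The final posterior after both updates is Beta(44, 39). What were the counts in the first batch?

Because Beta–binomial updating is additive in the counts, the combined data contributed (α_post−α_prior, β_post−β_prior) successes and failures.
Total across both batches: 44−20=24 clicks, 39−3=36 non-clicks.
Subtract the second batch: 24−19=5 clicks and 36−11=25 non-clicks.

5 clicks and 25 non-clicks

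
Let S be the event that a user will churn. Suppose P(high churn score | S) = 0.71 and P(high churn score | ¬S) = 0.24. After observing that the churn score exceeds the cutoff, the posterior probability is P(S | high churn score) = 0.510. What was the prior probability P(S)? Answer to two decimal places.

In odds form, posterior odds = prior odds × likelihood ratio, so prior odds = posterior odds ÷ LR.
Posterior odds = 0.510/(1−0.510) = 1.0408. LR = 0.71/0.24 = 2.9583.
Prior odds = 1.0408/2.9583 = 0.3518, so P(S) = 0.3518/(1+0.3518) ≈ 0.26.

P(S) = 0.26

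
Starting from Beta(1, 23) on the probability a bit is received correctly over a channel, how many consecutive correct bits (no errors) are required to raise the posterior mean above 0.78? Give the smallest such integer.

k = 81

After k correct bits and 0 errors the posterior is Beta(1+k, 23), with mean (1+k)/(1+23+k).
Set (1+k)/(24+k) > 0.78 and solve: k > (0.78·24 − 1)/(1 − 0.78) = 80.545.
The smallest integer exceeding 80.545 is 81.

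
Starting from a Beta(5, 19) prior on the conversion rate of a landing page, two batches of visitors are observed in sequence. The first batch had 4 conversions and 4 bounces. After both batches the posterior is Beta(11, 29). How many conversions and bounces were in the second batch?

2 conversions and 6 bounces

Because Beta–binomial updating is additive in the counts, the combined data contributed (α_post−α_prior, β_post−β_prior) successes and failures.
Total across both batches: 11−5=6 conversions, 29−19=10 bounces.
Subtract the first batch: 6−4=2 conversions and 10−4=6 bounces.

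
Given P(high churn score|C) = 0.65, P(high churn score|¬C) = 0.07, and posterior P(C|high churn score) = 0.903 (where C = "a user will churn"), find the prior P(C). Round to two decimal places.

P(C) = 0.50

Bayes' rule in odds form gives O(C|E) = O(C)·[P(E|C)/P(E|¬C)], hence O(C) = O(C|E)/LR.
Posterior odds = 0.903/(1−0.903) = 9.3093. LR = 0.65/0.07 = 9.2857.
Prior odds = 9.3093/9.2857 = 1.0025, so P(C) = 1.0025/(1+1.0025) ≈ 0.50.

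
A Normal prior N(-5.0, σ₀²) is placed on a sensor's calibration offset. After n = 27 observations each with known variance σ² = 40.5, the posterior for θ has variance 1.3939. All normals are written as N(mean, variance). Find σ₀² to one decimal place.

σ₀² = 19.7

For the Normal–Normal model with known σ², precisions add: τ_n = τ₀ + n/σ².
So 1/σ₀² = 1/1.3939 − 27/40.5 = 0.717412 − 0.666667 = 0.050745.
Hence σ₀² = 1/0.050745 ≈ 19.7.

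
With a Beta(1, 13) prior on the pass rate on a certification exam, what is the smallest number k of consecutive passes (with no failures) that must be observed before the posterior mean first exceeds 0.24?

k = 4

After k passes and 0 failures the posterior is Beta(1+k, 13), with mean (1+k)/(1+13+k).
Set (1+k)/(14+k) > 0.24 and solve: k > (0.24·14 − 1)/(1 − 0.24) = 3.105.
The smallest integer exceeding 3.105 is 4.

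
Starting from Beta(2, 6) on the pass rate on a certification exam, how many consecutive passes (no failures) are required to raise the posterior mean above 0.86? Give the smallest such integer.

k = 35

After k passes and 0 failures the posterior is Beta(2+k, 6), with mean (2+k)/(2+6+k).
Set (2+k)/(8+k) > 0.86 and solve: k > (0.86·8 − 2)/(1 − 0.86) = 34.857.
The smallest integer exceeding 34.857 is 35.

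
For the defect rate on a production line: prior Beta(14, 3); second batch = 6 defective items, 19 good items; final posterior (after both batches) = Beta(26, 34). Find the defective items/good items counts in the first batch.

Because Beta–binomial updating is additive in the counts, the combined data contributed (α_post−α_prior, β_post−β_prior) successes and failures.
Total across both batches: 26−14=12 defective items, 34−3=31 good items.
Subtract the second batch: 12−6=6 defective items and 31−19=12 good items.

6 defective items and 12 good items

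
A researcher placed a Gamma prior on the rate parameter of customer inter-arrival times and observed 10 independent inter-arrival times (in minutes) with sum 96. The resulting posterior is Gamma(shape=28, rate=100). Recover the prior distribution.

Gamma(shape=18, rate=4)

Gamma–exponential conjugacy: posterior shape = α + n, posterior rate = β + Σtᵢ.
So α = 28 − 10 = 18 and β = 100 − 96 = 4.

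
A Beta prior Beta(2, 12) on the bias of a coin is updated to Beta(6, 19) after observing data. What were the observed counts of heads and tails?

A Beta(a, b) prior with s successes and f failures in binomial data gives a Beta(a+s, b+f) posterior.
So s = 6 − 2 = 4 and f = 19 − 12 = 7.

4 heads and 7 tails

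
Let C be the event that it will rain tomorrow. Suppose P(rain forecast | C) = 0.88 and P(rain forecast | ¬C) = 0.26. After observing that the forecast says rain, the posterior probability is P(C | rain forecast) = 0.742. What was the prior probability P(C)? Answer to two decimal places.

In odds form, posterior odds = prior odds × likelihood ratio, so prior odds = posterior odds ÷ LR.
Posterior odds = 0.742/(1−0.742) = 2.8760. LR = 0.88/0.26 = 3.3846.
Prior odds = 2.8760/3.3846 = 0.8497, so P(C) = 0.8497/(1+0.8497) ≈ 0.46.

P(C) = 0.46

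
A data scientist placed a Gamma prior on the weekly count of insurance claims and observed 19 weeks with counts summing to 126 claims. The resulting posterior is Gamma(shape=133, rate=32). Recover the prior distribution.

Gamma–Poisson conjugacy: posterior shape = α + Σxᵢ, posterior rate = β + n.
So α = 133 − 126 = 7 and β = 32 − 19 = 13.

Gamma(shape=7, rate=13)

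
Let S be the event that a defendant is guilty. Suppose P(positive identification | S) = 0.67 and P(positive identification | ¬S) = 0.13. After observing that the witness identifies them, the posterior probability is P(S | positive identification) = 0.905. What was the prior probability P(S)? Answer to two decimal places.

P(S) = 0.65

Bayes' rule in odds form gives O(S|E) = O(S)·[P(E|S)/P(E|¬S)], hence O(S) = O(S|E)/LR.
Posterior odds = 0.905/(1−0.905) = 9.5263. LR = 0.67/0.13 = 5.1538.
Prior odds = 9.5263/5.1538 = 1.8484, so P(S) = 1.8484/(1+1.8484) ≈ 0.65.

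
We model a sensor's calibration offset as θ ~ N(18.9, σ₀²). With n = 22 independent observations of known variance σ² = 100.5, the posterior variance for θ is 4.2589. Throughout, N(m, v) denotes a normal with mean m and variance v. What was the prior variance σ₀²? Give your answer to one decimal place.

σ₀² = 62.9

For the Normal–Normal model with known σ², precisions add: τ_n = τ₀ + n/σ².
So 1/σ₀² = 1/4.2589 − 22/100.5 = 0.234802 − 0.218905 = 0.015897.
Hence σ₀² = 1/0.015897 ≈ 62.9.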